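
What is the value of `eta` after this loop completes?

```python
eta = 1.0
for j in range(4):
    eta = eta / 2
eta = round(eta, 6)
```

Halving LR 4 times: 1 / 2^4
`eta` takes the values: 1.0 → 0.5 → 0.25 → 0.125 → 0.0625

Answer: 0.0625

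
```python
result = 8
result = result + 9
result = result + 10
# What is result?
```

Trace:
`result = 8` → result = 8
`result = result + 9` → result = 17
`result = result + 10` → result = 27
So result = 27

Answer: 27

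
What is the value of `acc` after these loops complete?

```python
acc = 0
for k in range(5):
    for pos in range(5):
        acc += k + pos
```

Sum of all k+pos for k,pos in 5x5
`acc` takes the values: 0 → 1 → 3 → 6 → 10 → 11 → 13 → 16 → 20 → 25 → 27 → 30 → 34 → 39 → 45 → 48 → 52 → 57 → 63 → 70 → 74 → 79 → 85 → 92 → 100

Answer: 100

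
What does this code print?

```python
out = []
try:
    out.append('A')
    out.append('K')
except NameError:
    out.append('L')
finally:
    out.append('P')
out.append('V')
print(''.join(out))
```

Execution trace: 'A' (try body) → 'K' (try body, no exception) → 'P' (finally) → 'V' (after the try/except). Output: AKPV

Answer: AKPV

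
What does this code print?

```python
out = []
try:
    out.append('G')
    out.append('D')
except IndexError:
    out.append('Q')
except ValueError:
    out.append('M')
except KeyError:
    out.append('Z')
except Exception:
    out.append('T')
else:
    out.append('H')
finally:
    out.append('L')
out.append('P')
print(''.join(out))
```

Execution trace: 'G' (try body) → 'D' (try body, no exception) → 'H' (else) → 'L' (finally) → 'P' (after the try/except). Output: GDHLP

Answer: GDHLP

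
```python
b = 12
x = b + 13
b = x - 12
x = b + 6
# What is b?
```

Trace:
`b = 12` → b = 12
`x = b + 13` → x = 25
`b = x - 12` → b = 13
`x = b + 6` → x = 19
So b = 13

Answer: 13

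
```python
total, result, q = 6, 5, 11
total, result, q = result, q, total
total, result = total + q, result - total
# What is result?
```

Trace:
`total, result, q = 6, 5, 11` → total = 6; result = 5; q = 11
`total, result, q = result, q, total` → total = 5; result = 11; q = 6
`total, result = total + q, result - total` → total = 11; result = 6
So result = 6

Answer: 6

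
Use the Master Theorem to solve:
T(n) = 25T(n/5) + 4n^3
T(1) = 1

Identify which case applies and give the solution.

a=25, b=5, f(n)=4n^3. log_5(25) = 2. Since c=3 > 2 and the regularity condition holds (25(n/5)^3 = (25/5^3)n^3 with 25/5^3 < 1), Case 3 applies: T(n) = Θ(f(n)) = O(n^3).

Answer: O(n^3) - Case 3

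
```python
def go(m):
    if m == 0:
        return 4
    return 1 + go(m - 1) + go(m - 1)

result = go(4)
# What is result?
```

go(m) = 1 + 2·go(m-1), go(0)=4. Closed form: (4+1)·2^4 - 1 = 79.

Answer: 79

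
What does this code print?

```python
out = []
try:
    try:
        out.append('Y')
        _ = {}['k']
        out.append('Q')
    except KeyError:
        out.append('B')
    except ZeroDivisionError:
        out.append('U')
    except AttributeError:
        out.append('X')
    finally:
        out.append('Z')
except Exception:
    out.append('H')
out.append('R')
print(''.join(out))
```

Execution trace: 'Y' (inner try body) → 'B' (inner except KeyError) → 'Z' (inner finally) → 'R' (after the try/except). Output: YBZR

Answer: YBZR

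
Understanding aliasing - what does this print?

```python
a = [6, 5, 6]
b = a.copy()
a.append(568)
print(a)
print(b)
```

Key concept: list.copy() creates independent copy.
Step by step:
`a = [6, 5, 6]` → a = [6, 5, 6]
`b = a.copy()` → b = [6, 5, 6]
`a.append(568)` → a = [6, 5, 6, 568]
`print(a)` → prints [6, 5, 6, 568]
`print(b)` → prints [6, 5, 6]

Answer:
[6, 5, 6, 568]
[6, 5, 6]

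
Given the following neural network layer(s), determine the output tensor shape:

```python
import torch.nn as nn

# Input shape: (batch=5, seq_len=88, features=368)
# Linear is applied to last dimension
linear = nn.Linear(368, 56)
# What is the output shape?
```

Input: (5, 88, 368) -> Output: (5, 88, 56)

Answer: (5, 88, 56)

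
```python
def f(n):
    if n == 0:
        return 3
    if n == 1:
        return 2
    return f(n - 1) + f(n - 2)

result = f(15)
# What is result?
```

Build up from base cases: f(0)=3, f(1)=2, f(2)=5, f(3)=7, f(4)=12, f(5)=19, f(6)=31, ..., f(15)=2351

Answer: 2351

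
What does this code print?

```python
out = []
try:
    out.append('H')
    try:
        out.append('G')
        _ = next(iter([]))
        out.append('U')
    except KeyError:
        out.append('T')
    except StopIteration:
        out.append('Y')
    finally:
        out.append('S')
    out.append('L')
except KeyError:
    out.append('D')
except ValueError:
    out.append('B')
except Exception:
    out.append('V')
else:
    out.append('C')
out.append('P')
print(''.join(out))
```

Execution trace: 'H' (try body) → 'G' (inner try body) → 'Y' (inner except StopIteration) → 'S' (inner finally) → 'L' (try body, no exception) → 'C' (else) → 'P' (after the try/except). Output: HGYSLCP

Answer: HGYSLCP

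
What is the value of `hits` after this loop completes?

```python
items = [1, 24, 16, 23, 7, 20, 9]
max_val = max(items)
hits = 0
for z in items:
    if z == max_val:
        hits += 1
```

Count of max value 24 in [1, 24, 16, 23, 7, 20, 9]
`hits` takes the values: 0 → 1

Answer: 1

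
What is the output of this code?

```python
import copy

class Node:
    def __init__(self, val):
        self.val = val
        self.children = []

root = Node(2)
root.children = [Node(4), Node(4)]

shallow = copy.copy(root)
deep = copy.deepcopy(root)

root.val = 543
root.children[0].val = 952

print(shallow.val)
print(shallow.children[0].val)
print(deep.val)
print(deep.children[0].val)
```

Key concept: deep copy with custom objects.
Step by step:
`root = Node(2)` → root = Node(val=2, children=[])
`root.children = [Node(4), Node(4)]` → root = Node(val=2, children=[Node(val=4, children=[]), Node(val=4, children=[])])
`shallow = copy.copy(root)` → shallow = Node(val=2, children=[Node(val=4, children=[]), Node(val=4, children=[])])
`deep = copy.deepcopy(root)` → deep = Node(val=2, children=[Node(val=4, children=[]), Node(val=4, children=[])])
`root.val = 543` → root = Node(val=543, children=[Node(val=4, children=[]), Node(val=4, children=[])])
`root.children[0].val = 952` → root = Node(val=543, children=[Node(val=952, children=[]), Node(val=4, children=[])]); shallow = Node(val=2, children=[Node(val=952, children=[]), Node(val=4, children=[])])
`print(shallow.val)` → prints 2
`print(shallow.children[0].val)` → prints 952
`print(deep.val)` → prints 2
`print(deep.children[0].val)` → prints 4

Answer:
2
952
2
4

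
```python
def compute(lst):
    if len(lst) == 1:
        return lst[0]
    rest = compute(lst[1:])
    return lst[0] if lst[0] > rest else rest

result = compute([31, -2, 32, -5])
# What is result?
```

Recursive max over [31, -2, 32, -5] = 32

Answer: 32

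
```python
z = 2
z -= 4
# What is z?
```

Trace:
`z = 2` → z = 2
`z -= 4` → z = -2
So z = -2

Answer: -2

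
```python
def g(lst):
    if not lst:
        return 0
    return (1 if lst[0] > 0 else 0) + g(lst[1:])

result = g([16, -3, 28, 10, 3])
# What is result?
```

Count of positive elements in [16, -3, 28, 10, 3] = 4

Answer: 4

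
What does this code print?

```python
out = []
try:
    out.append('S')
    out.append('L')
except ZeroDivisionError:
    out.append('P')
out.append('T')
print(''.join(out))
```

Execution trace: 'S' (try body) → 'L' (try body, no exception) → 'T' (after the try/except). Output: SLT

Answer: SLT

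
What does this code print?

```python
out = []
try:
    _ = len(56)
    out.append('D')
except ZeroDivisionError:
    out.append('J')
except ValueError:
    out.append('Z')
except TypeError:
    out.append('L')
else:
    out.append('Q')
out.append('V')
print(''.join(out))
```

Execution trace: 'L' (except TypeError) → 'V' (after the try/except). Output: LV

Answer: LV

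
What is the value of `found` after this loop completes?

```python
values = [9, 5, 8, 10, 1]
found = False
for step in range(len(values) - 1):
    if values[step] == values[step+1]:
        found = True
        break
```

Check consecutive duplicates in [9, 5, 8, 10, 1]
`found` takes the values: False

Answer: False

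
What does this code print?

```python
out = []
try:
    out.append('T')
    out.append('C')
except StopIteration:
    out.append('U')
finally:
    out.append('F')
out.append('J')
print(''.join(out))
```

Execution trace: 'T' (try body) → 'C' (try body, no exception) → 'F' (finally) → 'J' (after the try/except). Output: TCFJ

Answer: TCFJ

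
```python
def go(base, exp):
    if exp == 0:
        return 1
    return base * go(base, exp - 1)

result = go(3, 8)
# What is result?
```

go(3, 8) = 3 * 3 * 3 * 3 * 3 * 3 * 3 * 3 = 6561

Answer: 6561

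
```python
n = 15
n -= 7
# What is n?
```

Trace:
`n = 15` → n = 15
`n -= 7` → n = 8
So n = 8

Answer: 8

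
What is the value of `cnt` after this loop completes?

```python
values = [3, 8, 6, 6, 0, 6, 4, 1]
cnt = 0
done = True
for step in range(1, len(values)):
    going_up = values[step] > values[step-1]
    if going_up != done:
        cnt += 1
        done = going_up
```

Count direction changes in [3, 8, 6, 6, 0, 6, 4, 1]
`cnt` takes the values: 0 → 1 → 2 → 3

Answer: 3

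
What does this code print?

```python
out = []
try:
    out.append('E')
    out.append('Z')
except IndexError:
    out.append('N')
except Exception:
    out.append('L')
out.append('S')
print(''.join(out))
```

Execution trace: 'E' (try body) → 'Z' (try body, no exception) → 'S' (after the try/except). Output: EZS

Answer: EZS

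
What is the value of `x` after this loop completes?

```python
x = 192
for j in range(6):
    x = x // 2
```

Halve 6 times: 192 // 2^6 = 3
`x` takes the values: 192 → 96 → 48 → 24 → 12 → 6 → 3

Answer: 3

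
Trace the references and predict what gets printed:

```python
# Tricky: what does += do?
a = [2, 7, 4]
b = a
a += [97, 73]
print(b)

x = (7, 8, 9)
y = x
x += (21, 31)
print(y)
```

Key concept: += behavior differs for mutable vs immutable.
Step by step:
`a = [2, 7, 4]` → a = [2, 7, 4]
`b = a` → b = [2, 7, 4] (same object as a)
`a += [97, 73]` → a = [2, 7, 4, 97, 73] (same object as b); b = [2, 7, 4, 97, 73] (same object as a)
`print(b)` → prints [2, 7, 4, 97, 73]
`x = (7, 8, 9)` → x = (7, 8, 9)
`y = x` → y = (7, 8, 9)
`x += (21, 31)` → x = (7, 8, 9, 21, 31)
`print(y)` → prints (7, 8, 9)

Answer:
[2, 7, 4, 97, 73]
(7, 8, 9)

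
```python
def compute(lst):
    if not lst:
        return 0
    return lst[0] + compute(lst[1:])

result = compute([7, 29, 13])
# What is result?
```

7 + 29 + 13 + 0 = 49

Answer: 49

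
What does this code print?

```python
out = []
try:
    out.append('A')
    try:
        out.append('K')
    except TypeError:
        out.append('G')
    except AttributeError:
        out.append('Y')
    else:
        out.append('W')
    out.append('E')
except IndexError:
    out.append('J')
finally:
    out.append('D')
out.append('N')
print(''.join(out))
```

Execution trace: 'A' (try body) → 'K' (inner try body, no exception) → 'W' (inner else) → 'E' (try body, no exception) → 'D' (finally) → 'N' (after the try/except). Output: AKWEDN

Answer: AKWEDN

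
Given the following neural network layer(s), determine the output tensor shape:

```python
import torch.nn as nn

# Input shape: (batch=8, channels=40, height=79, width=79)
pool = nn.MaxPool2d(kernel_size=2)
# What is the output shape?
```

Input: (8, 40, 79, 79) -> Output: (8, 40, 39, 39)

Answer: (8, 40, 39, 39)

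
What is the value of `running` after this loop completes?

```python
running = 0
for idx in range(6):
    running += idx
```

Sum of 0 to 5 = 15
`running` takes the values: 0 → 1 → 3 → 6 → 10 → 15

Answer: 15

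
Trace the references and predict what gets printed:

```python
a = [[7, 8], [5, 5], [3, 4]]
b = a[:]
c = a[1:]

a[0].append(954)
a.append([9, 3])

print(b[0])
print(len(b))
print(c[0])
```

Key concept: slice with nested mutation.
Step by step:
`a = [[7, 8], [5, 5], [3, 4]]` → a = [[7, 8], [5, 5], [3, 4]]
`b = a[:]` → b = [[7, 8], [5, 5], [3, 4]]
`c = a[1:]` → c = [[5, 5], [3, 4]]
`a[0].append(954)` → a = [[7, 8, 954], [5, 5], [3, 4]]; b = [[7, 8, 954], [5, 5], [3, 4]]
`a.append([9, 3])` → a = [[7, 8, 954], [5, 5], [3, 4], [9, 3]]
`print(b[0])` → prints [7, 8, 954]
`print(len(b))` → prints 3
`print(c[0])` → prints [5, 5]

Answer:
[7, 8, 954]
3
[5, 5]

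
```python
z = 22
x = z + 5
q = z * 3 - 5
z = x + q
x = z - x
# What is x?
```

Trace:
`z = 22` → z = 22
`x = z + 5` → x = 27
`q = z * 3 - 5` → q = 61
`z = x + q` → z = 88
`x = z - x` → x = 61
So x = 61

Answer: 61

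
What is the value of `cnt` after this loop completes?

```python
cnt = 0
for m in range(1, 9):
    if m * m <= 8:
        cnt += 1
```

Count numbers where m² ≤ 8
`cnt` takes the values: 0 → 1 → 2

Answer: 2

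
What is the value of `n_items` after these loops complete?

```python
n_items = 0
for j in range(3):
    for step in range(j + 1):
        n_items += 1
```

Triangle: 1 + 2 + ... + 3
`n_items` takes the values: 0 → 1 → 2 → 3 → 4 → 5 → 6

Answer: 6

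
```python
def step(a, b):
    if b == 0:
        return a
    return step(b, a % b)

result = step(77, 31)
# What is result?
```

step(77, 31) -> step(31, 15) -> step(15, 1) -> step(1, 0) -> 1

Answer: 1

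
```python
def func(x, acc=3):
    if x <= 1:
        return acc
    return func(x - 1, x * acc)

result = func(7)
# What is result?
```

Accumulator trace (n, acc): (7, 3) -> (6, 21) -> (5, 126) -> (4, 630) -> (3, 2520) -> (2, 7560) -> (1, 15120) -> return 15120

Answer: 15120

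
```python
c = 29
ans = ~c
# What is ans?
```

Trace:
`c = 29` → c = 29
`ans = ~c` → ans = -30
So ans = -30

Answer: -30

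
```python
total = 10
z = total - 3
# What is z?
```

Trace:
`total = 10` → total = 10
`z = total - 3` → z = 7
So z = 7

Answer: 7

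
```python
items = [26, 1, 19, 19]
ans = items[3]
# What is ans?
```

Trace:
`items = [26, 1, 19, 19]` → items = [26, 1, 19, 19]
`ans = items[3]` → ans = 19
So ans = 19

Answer: 19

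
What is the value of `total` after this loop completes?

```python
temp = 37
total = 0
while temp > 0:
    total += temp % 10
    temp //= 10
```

Sum digits of 37
`total` takes the values: 0 → 7 → 10

Answer: 10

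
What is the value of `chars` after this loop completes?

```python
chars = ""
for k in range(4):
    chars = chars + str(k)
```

Concatenate digits 0 to 3
`chars` takes the values: "" → "0" → "01" → "012" → "0123"

Answer: "0123"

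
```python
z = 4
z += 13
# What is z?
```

Trace:
`z = 4` → z = 4
`z += 13` → z = 17
So z = 17

Answer: 17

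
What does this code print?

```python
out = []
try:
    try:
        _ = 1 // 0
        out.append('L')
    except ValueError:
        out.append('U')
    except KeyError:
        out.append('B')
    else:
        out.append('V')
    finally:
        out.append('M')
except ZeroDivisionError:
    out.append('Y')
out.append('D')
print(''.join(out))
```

Execution trace: 'M' (finally) → 'Y' (outer except ZeroDivisionError) → 'D' (after the try/except). Output: MYD

Answer: MYD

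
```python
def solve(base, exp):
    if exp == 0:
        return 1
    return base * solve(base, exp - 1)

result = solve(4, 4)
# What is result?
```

solve(4, 4) = 4 * 4 * 4 * 4 = 256

Answer: 256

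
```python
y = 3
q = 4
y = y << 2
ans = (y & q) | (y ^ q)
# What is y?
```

Trace:
`y = 3` → y = 3
`q = 4` → q = 4
`y = y << 2` → y = 12
`ans = (y & q) | (y ^ q)` → ans = 12
So y = 12

Answer: 12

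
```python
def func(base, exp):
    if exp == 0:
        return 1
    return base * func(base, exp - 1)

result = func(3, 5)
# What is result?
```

func(3, 5) = 3 * 3 * 3 * 3 * 3 = 243

Answer: 243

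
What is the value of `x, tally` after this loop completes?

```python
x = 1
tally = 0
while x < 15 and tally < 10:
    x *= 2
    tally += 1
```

Double until >= 15 or 10 iterations
`x, tally` takes the values: (1, 0) → (2, 0) → (2, 1) → (4, 1) → (4, 2) → (8, 2) → (8, 3) → (16, 3) → (16, 4)

Answer: 16, 4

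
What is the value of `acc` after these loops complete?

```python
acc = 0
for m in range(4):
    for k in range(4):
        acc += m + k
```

Sum of all m+k for m,k in 4x4
`acc` takes the values: 0 → 1 → 3 → 6 → 7 → 9 → 12 → 16 → 18 → 21 → 25 → 30 → 33 → 37 → 42 → 48

Answer: 48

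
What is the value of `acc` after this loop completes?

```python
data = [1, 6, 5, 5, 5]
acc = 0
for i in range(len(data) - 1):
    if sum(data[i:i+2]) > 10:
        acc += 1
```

Count windows with sum > 10
`acc` takes the values: 0 → 1

Answer: 1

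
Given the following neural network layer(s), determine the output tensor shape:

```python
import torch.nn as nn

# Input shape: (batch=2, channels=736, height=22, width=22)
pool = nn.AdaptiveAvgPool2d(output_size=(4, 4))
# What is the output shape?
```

Input: (2, 736, 22, 22) -> Output: (2, 736, 4, 4)

Answer: (2, 736, 4, 4)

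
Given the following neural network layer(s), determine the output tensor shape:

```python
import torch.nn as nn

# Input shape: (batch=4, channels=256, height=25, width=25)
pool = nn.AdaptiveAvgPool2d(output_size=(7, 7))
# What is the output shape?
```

Input: (4, 256, 25, 25) -> Output: (4, 256, 7, 7)

Answer: (4, 256, 7, 7)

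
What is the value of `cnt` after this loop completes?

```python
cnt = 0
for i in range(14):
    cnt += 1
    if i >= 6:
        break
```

Loop breaks when i reaches 6, cnt is 7
`cnt` takes the values: 0 → 1 → 2 → 3 → 4 → 5 → 6 → 7

Answer: 7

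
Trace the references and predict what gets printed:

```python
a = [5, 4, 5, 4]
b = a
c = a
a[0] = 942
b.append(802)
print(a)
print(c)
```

Key concept: multiple aliases.
Step by step:
`a = [5, 4, 5, 4]` → a = [5, 4, 5, 4]
`b = a` → b = [5, 4, 5, 4] (same object as a)
`c = a` → c = [5, 4, 5, 4] (same object as a, b)
`a[0] = 942` → a = [942, 4, 5, 4] (same object as b, c); b = [942, 4, 5, 4] (same object as a, c); c = [942, 4, 5, 4] (same object as a, b)
`b.append(802)` → a = [942, 4, 5, 4, 802] (same object as b, c); b = [942, 4, 5, 4, 802] (same object as a, c); c = [942, 4, 5, 4, 802] (same object as a, b)
`print(a)` → prints [942, 4, 5, 4, 802]
`print(c)` → prints [942, 4, 5, 4, 802]

Answer:
[942, 4, 5, 4, 802]
[942, 4, 5, 4, 802]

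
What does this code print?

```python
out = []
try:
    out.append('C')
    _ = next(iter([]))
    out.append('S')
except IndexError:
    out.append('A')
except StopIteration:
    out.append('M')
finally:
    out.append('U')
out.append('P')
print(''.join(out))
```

Execution trace: 'C' (try body) → 'M' (except StopIteration) → 'U' (finally) → 'P' (after the try/except). Output: CMUP

Answer: CMUP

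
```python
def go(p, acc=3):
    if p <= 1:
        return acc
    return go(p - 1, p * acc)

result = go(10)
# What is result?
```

Accumulator trace (n, acc): (10, 3) -> (9, 30) -> (8, 270) -> (7, 2160) -> (6, 15120) -> (5, 90720) -> (4, 453600) -> (3, 1814400) -> (2, 5443200) -> (1, 10886400) -> return 10886400

Answer: 10886400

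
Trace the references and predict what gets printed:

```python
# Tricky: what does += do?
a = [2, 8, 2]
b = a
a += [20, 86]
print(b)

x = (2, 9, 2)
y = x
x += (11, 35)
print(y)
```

Key concept: += behavior differs for mutable vs immutable.
Step by step:
`a = [2, 8, 2]` → a = [2, 8, 2]
`b = a` → b = [2, 8, 2] (same object as a)
`a += [20, 86]` → a = [2, 8, 2, 20, 86] (same object as b); b = [2, 8, 2, 20, 86] (same object as a)
`print(b)` → prints [2, 8, 2, 20, 86]
`x = (2, 9, 2)` → x = (2, 9, 2)
`y = x` → y = (2, 9, 2)
`x += (11, 35)` → x = (2, 9, 2, 11, 35)
`print(y)` → prints (2, 9, 2)

Answer:
[2, 8, 2, 20, 86]
(2, 9, 2)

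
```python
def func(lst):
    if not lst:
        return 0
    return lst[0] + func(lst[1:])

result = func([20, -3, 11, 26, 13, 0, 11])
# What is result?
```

20 + (-3) + 11 + 26 + 13 + 0 + 11 + 0 = 78

Answer: 78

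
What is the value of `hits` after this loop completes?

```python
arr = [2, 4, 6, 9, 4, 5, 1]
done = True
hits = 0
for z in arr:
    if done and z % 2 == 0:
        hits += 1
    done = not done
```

Count even values at even positions
`hits` takes the values: 0 → 1 → 2 → 3

Answer: 3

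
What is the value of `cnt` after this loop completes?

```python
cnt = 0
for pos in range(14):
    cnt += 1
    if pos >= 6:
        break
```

Loop breaks when pos reaches 6, cnt is 7
`cnt` takes the values: 0 → 1 → 2 → 3 → 4 → 5 → 6 → 7

Answer: 7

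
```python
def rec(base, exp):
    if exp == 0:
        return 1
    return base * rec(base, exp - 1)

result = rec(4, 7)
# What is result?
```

rec(4, 7) = 4 * 4 * 4 * 4 * 4 * 4 * 4 = 16384

Answer: 16384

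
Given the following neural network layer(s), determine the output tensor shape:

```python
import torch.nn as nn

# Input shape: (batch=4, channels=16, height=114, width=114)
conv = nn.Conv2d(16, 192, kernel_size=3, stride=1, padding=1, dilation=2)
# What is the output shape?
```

Input: (4, 16, 114, 114) -> Output: (4, 192, 112, 112)

Answer: (4, 192, 112, 112)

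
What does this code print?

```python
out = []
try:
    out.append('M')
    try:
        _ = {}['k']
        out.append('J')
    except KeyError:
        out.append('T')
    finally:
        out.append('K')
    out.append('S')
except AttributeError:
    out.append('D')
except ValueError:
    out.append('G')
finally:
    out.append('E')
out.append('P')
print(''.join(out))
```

Execution trace: 'M' (try body) → 'T' (inner except KeyError) → 'K' (inner finally) → 'S' (try body, no exception) → 'E' (finally) → 'P' (after the try/except). Output: MTKSEP

Answer: MTKSEP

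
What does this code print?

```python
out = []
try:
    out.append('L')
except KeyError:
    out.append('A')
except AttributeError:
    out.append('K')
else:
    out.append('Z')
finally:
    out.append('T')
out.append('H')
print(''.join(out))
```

Execution trace: 'L' (try body, no exception) → 'Z' (else) → 'T' (finally) → 'H' (after the try/except). Output: LZTH

Answer: LZTH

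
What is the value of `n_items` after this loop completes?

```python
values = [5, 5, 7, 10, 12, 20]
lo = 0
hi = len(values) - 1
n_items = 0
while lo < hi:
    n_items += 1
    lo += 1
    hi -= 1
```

Iterations until pointers meet (list length 6)
`n_items` takes the values: 0 → 1 → 2 → 3

Answer: 3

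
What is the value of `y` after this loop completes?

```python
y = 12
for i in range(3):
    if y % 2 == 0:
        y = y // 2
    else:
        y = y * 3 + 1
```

Collatz-style transformation from 12
`y` takes the values: 12 → 6 → 3 → 10

Answer: 10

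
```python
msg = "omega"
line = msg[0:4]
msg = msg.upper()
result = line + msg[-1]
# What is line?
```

Trace:
`msg = "omega"` → msg = 'omega'
`line = msg[0:4]` → line = 'omeg'
`msg = msg.upper()` → msg = 'OMEGA'
`result = line + msg[-1]` → result = 'omegA'
So line = 'omeg'

Answer: 'omeg'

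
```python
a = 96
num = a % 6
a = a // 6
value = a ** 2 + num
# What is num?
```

Trace:
`a = 96` → a = 96
`num = a % 6` → num = 0
`a = a // 6` → a = 16
`value = a ** 2 + num` → value = 256
So num = 0

Answer: 0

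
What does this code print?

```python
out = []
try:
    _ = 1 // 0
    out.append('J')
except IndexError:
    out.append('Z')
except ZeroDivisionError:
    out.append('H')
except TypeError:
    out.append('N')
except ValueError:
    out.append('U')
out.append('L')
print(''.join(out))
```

Execution trace: 'H' (except ZeroDivisionError) → 'L' (after the try/except). Output: HL

Answer: HL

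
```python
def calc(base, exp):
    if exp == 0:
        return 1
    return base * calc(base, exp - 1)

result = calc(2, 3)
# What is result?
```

calc(2, 3) = 2 * 2 * 2 = 8

Answer: 8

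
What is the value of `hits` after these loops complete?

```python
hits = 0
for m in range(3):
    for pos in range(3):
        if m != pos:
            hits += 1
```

3² - 3 (exclude diagonal)
`hits` takes the values: 0 → 1 → 2 → 3 → 4 → 5 → 6

Answer: 6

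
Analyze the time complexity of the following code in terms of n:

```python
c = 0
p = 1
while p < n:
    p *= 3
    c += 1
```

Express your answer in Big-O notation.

Each loop level contributes: log n. Multiplying the contributions gives O(log n).

Answer: O(log n)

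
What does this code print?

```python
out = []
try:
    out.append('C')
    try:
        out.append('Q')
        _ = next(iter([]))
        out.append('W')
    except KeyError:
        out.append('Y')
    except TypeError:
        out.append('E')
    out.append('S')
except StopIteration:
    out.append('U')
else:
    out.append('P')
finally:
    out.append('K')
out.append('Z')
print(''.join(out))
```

Execution trace: 'C' (try body) → 'Q' (inner try body) → 'U' (except StopIteration) → 'K' (finally) → 'Z' (after the try/except). Output: CQUKZ

Answer: CQUKZ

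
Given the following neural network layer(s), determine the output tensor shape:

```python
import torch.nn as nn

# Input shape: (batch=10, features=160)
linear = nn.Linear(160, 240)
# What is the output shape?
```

Input: (10, 160) -> Output: (10, 240)

Answer: (10, 240)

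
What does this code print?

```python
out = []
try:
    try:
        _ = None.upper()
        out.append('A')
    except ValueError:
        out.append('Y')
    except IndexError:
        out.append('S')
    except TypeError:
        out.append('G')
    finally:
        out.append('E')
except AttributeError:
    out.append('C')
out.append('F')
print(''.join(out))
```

Execution trace: 'E' (finally) → 'C' (outer except AttributeError) → 'F' (after the try/except). Output: ECF

Answer: ECF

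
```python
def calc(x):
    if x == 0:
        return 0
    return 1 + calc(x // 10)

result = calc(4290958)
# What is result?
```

Count of digits of 4290958: 7

Answer: 7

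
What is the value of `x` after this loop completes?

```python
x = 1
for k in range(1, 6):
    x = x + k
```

Start at 1, add 1 through 5
`x` takes the values: 1 → 2 → 4 → 7 → 11 → 16

Answer: 16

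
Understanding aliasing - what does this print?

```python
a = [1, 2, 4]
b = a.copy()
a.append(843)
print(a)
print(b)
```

Key concept: list.copy() creates independent copy.
Step by step:
`a = [1, 2, 4]` → a = [1, 2, 4]
`b = a.copy()` → b = [1, 2, 4]
`a.append(843)` → a = [1, 2, 4, 843]
`print(a)` → prints [1, 2, 4, 843]
`print(b)` → prints [1, 2, 4]

Answer:
[1, 2, 4, 843]
[1, 2, 4]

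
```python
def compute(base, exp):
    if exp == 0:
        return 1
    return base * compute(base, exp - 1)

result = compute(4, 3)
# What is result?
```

compute(4, 3) = 4 * 4 * 4 = 64

Answer: 64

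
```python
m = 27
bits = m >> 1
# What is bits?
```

Trace:
`m = 27` → m = 27
`bits = m >> 1` → bits = 13
So bits = 13

Answer: 13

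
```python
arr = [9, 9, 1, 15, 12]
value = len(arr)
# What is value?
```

Trace:
`arr = [9, 9, 1, 15, 12]` → arr = [9, 9, 1, 15, 12]
`value = len(arr)` → value = 5
So value = 5

Answer: 5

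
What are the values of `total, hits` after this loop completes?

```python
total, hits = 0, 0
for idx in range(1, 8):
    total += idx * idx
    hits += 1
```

Sum of squares and count
`total, hits` takes the values: (0, 0) → (1, 0) → (1, 1) → (5, 1) → (5, 2) → (14, 2) → (14, 3) → (30, 3) → (30, 4) → (55, 4) → (55, 5) → (91, 5) → (91, 6) → (140, 6) → (140, 7)

Answer: 140, 7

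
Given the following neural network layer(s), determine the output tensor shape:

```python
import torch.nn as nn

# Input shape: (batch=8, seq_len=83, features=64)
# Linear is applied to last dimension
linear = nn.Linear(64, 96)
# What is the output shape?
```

Input: (8, 83, 64) -> Output: (8, 83, 96)

Answer: (8, 83, 96)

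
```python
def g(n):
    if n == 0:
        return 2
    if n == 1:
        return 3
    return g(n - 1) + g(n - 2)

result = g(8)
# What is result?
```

Build up from base cases: g(0)=2, g(1)=3, g(2)=5, g(3)=8, g(4)=13, g(5)=21, g(6)=34, ..., g(8)=89

Answer: 89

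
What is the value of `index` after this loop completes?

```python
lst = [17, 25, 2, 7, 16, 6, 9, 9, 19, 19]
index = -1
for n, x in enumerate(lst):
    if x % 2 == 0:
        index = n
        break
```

First even number index in [17, 25, 2, 7, 16, 6, 9, 9, 19, 19]
`index` takes the values: -1 → 2

Answer: 2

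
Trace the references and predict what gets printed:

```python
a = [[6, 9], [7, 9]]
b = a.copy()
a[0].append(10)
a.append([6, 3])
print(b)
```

Key concept: shallow copy with nested lists.
Step by step:
`a = [[6, 9], [7, 9]]` → a = [[6, 9], [7, 9]]
`b = a.copy()` → b = [[6, 9], [7, 9]]
`a[0].append(10)` → a = [[6, 9, 10], [7, 9]]; b = [[6, 9, 10], [7, 9]]
`a.append([6, 3])` → a = [[6, 9, 10], [7, 9], [6, 3]]
`print(b)` → prints [[6, 9, 10], [7, 9]]

Answer: [[6, 9, 10], [7, 9]]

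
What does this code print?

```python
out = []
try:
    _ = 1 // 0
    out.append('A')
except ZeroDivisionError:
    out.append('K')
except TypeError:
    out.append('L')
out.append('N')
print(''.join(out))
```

Execution trace: 'K' (except ZeroDivisionError) → 'N' (after the try/except). Output: KN

Answer: KN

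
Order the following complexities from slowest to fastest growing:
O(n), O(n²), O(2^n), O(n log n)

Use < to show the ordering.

Ordered by growth rate: O(n) < O(n log n) < O(n²) < O(2^n)

Answer: O(n) < O(n log n) < O(n²) < O(2^n)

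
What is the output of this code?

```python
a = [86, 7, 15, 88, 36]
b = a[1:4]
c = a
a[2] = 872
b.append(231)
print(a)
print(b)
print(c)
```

Key concept: slice vs alias.
Step by step:
`a = [86, 7, 15, 88, 36]` → a = [86, 7, 15, 88, 36]
`b = a[1:4]` → b = [7, 15, 88]
`c = a` → c = [86, 7, 15, 88, 36] (same object as a)
`a[2] = 872` → a = [86, 7, 872, 88, 36] (same object as c); c = [86, 7, 872, 88, 36] (same object as a)
`b.append(231)` → b = [7, 15, 88, 231]
`print(a)` → prints [86, 7, 872, 88, 36]
`print(b)` → prints [7, 15, 88, 231]
`print(c)` → prints [86, 7, 872, 88, 36]

Answer:
[86, 7, 872, 88, 36]
[7, 15, 88, 231]
[86, 7, 872, 88, 36]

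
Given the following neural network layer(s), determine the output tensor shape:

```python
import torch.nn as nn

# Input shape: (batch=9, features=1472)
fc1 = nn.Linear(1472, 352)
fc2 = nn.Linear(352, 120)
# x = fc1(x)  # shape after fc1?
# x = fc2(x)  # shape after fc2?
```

Input: (9, 1472) -> after fc1: (9, 352) -> Output: (9, 120)

Answer: (9, 120)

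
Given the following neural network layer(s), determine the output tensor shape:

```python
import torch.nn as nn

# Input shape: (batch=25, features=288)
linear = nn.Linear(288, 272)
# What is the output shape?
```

Input: (25, 288) -> Output: (25, 272)

Answer: (25, 272)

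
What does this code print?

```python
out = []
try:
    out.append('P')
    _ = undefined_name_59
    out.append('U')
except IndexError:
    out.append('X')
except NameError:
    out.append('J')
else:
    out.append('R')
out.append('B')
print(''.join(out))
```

Execution trace: 'P' (try body) → 'J' (except NameError) → 'B' (after the try/except). Output: PJB

Answer: PJB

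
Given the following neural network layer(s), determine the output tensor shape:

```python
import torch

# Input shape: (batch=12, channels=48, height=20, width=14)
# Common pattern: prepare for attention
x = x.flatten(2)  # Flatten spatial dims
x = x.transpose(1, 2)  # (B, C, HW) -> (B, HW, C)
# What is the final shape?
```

Input: (12, 48, 20, 14) -> after flatten(2): (12, 48, 280) -> Output: (12, 280, 48)

Answer: (12, 280, 48)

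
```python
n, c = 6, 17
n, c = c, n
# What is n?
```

Trace:
`n, c = 6, 17` → n = 6; c = 17
`n, c = c, n` → n = 17; c = 6
So n = 17

Answer: 17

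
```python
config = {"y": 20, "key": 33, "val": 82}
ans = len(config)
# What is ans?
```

Trace:
`config = {"y": 20, "key": 33, "val": 82}` → config = {'y': 20, 'key': 33, 'val': 82}
`ans = len(config)` → ans = 3
So ans = 3

Answer: 3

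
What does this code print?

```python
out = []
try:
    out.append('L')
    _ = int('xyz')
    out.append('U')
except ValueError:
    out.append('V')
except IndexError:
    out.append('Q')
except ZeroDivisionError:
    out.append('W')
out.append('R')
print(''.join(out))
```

Execution trace: 'L' (try body) → 'V' (except ValueError) → 'R' (after the try/except). Output: LVR

Answer: LVR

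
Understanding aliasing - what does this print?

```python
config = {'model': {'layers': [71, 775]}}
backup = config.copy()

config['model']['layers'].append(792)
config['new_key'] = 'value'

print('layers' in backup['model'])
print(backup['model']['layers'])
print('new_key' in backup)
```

Key concept: shallow copy gotcha with nested dict.
Step by step:
`config = {'model': {'layers': [71, 775]}}` → config = {'model': {'layers': [71, 775]}}
`backup = config.copy()` → backup = {'model': {'layers': [71, 775]}}
`config['model']['layers'].append(792)` → config = {'model': {'layers': [71, 775, 792]}}; backup = {'model': {'layers': [71, 775, 792]}}
`config['new_key'] = 'value'` → config = {'model': {'layers': [71, 775, 792]}, 'new_key': 'value'}
`print('layers' in backup['model'])` → prints True
`print(backup['model']['layers'])` → prints [71, 775, 792]
`print('new_key' in backup)` → prints False

Answer:
True
[71, 775, 792]
False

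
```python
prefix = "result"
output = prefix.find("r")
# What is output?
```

Trace:
`prefix = "result"` → prefix = 'result'
`output = prefix.find("r")` → output = 0
So output = 0

Answer: 0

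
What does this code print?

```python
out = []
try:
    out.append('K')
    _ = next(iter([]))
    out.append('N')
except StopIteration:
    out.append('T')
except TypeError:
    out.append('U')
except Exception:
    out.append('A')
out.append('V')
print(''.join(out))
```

Execution trace: 'K' (try body) → 'T' (except StopIteration) → 'V' (after the try/except). Output: KTV

Answer: KTV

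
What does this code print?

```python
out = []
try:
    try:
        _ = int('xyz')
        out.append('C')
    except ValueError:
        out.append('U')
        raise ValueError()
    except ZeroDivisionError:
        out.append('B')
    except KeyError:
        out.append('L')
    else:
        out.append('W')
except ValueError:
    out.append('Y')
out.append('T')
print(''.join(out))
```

Execution trace: 'U' (inner except ValueError) → 'Y' (outer except ValueError) → 'T' (after the try/except). Output: UYT

Answer: UYT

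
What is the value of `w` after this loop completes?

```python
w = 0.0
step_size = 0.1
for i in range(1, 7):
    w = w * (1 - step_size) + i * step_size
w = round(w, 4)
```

Moving average with lr=0.1
`w` takes the values: 0.0 → 0.1 → 0.29 → 0.561 → 0.9049 → 1.31441 → 1.782969 → 1.783

Answer: 1.783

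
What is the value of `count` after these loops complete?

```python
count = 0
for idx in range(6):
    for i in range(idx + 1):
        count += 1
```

Triangle: 1 + 2 + ... + 6
`count` takes the values: 0 → 1 → 2 → 3 → 4 → 5 → 6 → 7 → 8 → 9 → 10 → 11 → 12 → 13 → 14 → 15 → 16 → 17 → 18 → 19 → 20 → 21

Answer: 21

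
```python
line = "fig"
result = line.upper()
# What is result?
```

Trace:
`line = "fig"` → line = 'fig'
`result = line.upper()` → result = 'FIG'
So result = 'FIG'

Answer: 'FIG'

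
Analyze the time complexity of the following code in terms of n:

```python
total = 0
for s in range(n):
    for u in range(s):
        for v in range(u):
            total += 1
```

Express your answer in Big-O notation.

Each loop level contributes: n × n × n. Multiplying the contributions gives O(n^3).

Answer: O(n^3)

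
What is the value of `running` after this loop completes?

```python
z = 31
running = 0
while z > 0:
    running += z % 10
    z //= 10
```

Sum digits of 31
`running` takes the values: 0 → 1 → 4

Answer: 4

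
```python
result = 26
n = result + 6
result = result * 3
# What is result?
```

Trace:
`result = 26` → result = 26
`n = result + 6` → n = 32
`result = result * 3` → result = 78
So result = 78

Answer: 78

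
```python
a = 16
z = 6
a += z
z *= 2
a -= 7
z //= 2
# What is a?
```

Trace:
`a = 16` → a = 16
`z = 6` → z = 6
`a += z` → a = 22
`z *= 2` → z = 12
`a -= 7` → a = 15
`z //= 2` → z = 6
So a = 15

Answer: 15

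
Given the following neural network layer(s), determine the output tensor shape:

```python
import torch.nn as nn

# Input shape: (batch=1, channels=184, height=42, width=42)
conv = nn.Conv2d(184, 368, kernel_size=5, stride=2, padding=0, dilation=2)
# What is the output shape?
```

Input: (1, 184, 42, 42) -> Output: (1, 368, 17, 17)

Answer: (1, 368, 17, 17)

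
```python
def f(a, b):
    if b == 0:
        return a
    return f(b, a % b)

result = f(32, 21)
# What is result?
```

f(32, 21) -> f(21, 11) -> f(11, 10) -> f(10, 1) -> f(1, 0) -> 1

Answer: 1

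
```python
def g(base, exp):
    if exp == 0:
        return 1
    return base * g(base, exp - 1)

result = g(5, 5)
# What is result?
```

g(5, 5) = 5 * 5 * 5 * 5 * 5 = 3125

Answer: 3125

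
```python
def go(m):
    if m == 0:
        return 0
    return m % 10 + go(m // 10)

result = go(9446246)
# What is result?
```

Sum of digits of 9446246: 6 + 4 + 2 + 6 + 4 + 4 + 9 = 35

Answer: 35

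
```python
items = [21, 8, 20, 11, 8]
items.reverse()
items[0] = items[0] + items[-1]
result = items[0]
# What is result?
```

Trace:
`items = [21, 8, 20, 11, 8]` → items = [21, 8, 20, 11, 8]
`items.reverse()` → items = [8, 11, 20, 8, 21]
`items[0] = items[0] + items[-1]` → items = [29, 11, 20, 8, 21]
`result = items[0]` → result = 29
So result = 29

Answer: 29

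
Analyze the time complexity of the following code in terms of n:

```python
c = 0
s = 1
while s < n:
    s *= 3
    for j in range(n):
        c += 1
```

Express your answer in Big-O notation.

Each loop level contributes: log n × n. Multiplying the contributions gives O(n log n).

Answer: O(n log n)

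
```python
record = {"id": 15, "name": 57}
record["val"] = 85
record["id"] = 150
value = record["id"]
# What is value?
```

Trace:
`record = {"id": 15, "name": 57}` → record = {'id': 15, 'name': 57}
`record["val"] = 85` → record = {'id': 15, 'name': 57, 'val': 85}
`record["id"] = 150` → record = {'id': 150, 'name': 57, 'val': 85}
`value = record["id"]` → value = 150
So value = 150

Answer: 150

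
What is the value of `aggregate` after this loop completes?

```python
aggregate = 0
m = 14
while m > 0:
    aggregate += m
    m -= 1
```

Sum 14 down to 1
`aggregate` takes the values: 0 → 14 → 27 → 39 → 50 → 60 → 69 → 77 → 84 → 90 → 95 → 99 → 102 → 104 → 105

Answer: 105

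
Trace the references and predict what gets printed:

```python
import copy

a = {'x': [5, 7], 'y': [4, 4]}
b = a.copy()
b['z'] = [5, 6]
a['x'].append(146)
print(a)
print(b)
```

Key concept: shallow copy of dict with mutable values.
Step by step:
`a = {'x': [5, 7], 'y': [4, 4]}` → a = {'x': [5, 7], 'y': [4, 4]}
`b = a.copy()` → b = {'x': [5, 7], 'y': [4, 4]}
`b['z'] = [5, 6]` → b = {'x': [5, 7], 'y': [4, 4], 'z': [5, 6]}
`a['x'].append(146)` → a = {'x': [5, 7, 146], 'y': [4, 4]}; b = {'x': [5, 7, 146], 'y': [4, 4], 'z': [5, 6]}
`print(a)` → prints {'x': [5, 7, 146], 'y': [4, 4]}
`print(b)` → prints {'x': [5, 7, 146], 'y': [4, 4], 'z': [5, 6]}

Answer:
{'x': [5, 7, 146], 'y': [4, 4]}
{'x': [5, 7, 146], 'y': [4, 4], 'z': [5, 6]}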